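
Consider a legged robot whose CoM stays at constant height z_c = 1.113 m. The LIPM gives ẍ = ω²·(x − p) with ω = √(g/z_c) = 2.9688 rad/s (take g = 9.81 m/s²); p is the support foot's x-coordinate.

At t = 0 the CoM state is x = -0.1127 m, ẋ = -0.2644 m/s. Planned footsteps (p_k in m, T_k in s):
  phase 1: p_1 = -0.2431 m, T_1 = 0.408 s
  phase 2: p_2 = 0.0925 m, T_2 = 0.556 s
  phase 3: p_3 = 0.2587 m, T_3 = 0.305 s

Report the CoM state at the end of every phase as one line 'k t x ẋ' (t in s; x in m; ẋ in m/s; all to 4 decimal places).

1 0.4080 -0.1410 0.1090
2 0.9640 -0.4461 -1.4450
3 1.2690 -1.2588 -4.2434

phase 1: p=-0.2431, T=0.408, ωT=1.211270, cosh=1.827783, sinh=1.529964; start (x,ẋ)=(-0.112700, -0.264400) → end (x,ẋ)=(-0.141015, 0.109032)
phase 2: p=0.0925, T=0.556, ωT=1.650653, cosh=2.701152, sinh=2.509228; start (x,ẋ)=(-0.141015, 0.109032) → end (x,ẋ)=(-0.446106, -1.445035)
phase 3: p=0.2587, T=0.305, ωT=0.905484, cosh=1.438737, sinh=1.034391; start (x,ẋ)=(-0.446106, -1.445035) → end (x,ẋ)=(-1.258811, -4.243415)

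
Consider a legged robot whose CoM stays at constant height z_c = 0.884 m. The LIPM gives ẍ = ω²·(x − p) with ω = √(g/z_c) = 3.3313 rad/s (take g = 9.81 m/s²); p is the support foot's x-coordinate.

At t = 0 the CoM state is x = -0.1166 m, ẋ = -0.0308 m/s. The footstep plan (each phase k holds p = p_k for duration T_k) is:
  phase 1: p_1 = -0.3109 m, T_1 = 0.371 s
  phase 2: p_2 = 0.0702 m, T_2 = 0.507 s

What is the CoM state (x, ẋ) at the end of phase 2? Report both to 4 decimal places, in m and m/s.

x = 0.7328, ẋ = 2.4055

phase 1: p=-0.3109, T=0.371, ωT=1.235912, cosh=1.866043, sinh=1.575474; start (x,ẋ)=(-0.116600, -0.030800) → end (x,ẋ)=(0.037106, 0.962285)
phase 2: p=0.0702, T=0.507, ωT=1.688969, cosh=2.799303, sinh=2.614593; start (x,ẋ)=(0.037106, 0.962285) → end (x,ẋ)=(0.732816, 2.405479)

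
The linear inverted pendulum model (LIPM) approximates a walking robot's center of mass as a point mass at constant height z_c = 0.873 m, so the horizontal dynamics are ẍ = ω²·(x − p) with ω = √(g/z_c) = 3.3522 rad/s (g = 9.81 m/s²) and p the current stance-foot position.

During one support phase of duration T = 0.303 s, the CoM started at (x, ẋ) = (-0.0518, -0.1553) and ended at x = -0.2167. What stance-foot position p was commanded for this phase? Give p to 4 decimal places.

ωT = 3.3522·0.303 = 1.015717; cosh(ωT) = 1.561742, sinh(ωT) = 1.199599
x(T) = p + (x₀−p)·cosh(ωT) + (ẋ₀/ω)·sinh(ωT) ⇒ p·(1 − cosh) = x(T) − x₀·cosh − (ẋ₀/ω)·sinh
numerator   = -0.2167 − (-0.0518)·1.561742 − (-0.1553/3.3522)·1.199599 = -0.080227
denominator = 1 − 1.561742 = -0.561742
p = -0.080227 / -0.561742 = 0.1428

p = 0.1428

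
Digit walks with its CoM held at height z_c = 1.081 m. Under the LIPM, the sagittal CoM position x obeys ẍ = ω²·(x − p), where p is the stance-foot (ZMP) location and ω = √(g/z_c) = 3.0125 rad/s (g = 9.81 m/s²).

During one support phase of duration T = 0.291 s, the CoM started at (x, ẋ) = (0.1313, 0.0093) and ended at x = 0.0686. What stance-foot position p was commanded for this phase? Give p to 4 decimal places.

p = 0.2919

ωT = 3.0125·0.291 = 0.876637; cosh(ωT) = 1.409493, sinh(ωT) = 0.993313
x(T) = p + (x₀−p)·cosh(ωT) + (ẋ₀/ω)·sinh(ωT) ⇒ p·(1 − cosh) = x(T) − x₀·cosh − (ẋ₀/ω)·sinh
numerator   = 0.0686 − (0.1313)·1.409493 − (0.0093/3.0125)·0.993313 = -0.119533
denominator = 1 − 1.409493 = -0.409493
p = -0.119533 / -0.409493 = 0.2919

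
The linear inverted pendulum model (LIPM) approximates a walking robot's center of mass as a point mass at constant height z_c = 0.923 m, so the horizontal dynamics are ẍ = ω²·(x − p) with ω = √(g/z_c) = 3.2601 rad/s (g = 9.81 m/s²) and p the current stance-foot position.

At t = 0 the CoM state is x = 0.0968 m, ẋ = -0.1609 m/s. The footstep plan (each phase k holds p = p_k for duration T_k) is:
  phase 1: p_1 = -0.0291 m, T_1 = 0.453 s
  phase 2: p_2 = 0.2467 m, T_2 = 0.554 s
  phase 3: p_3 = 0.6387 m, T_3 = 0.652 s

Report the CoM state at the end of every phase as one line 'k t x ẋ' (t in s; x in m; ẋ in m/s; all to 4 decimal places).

1 0.4530 0.1585 0.4811
2 1.0070 0.4081 0.6524
3 1.6590 0.4853 -0.3325

phase 1: p=-0.0291, T=0.453, ωT=1.476825, cosh=2.303692, sinh=2.075330; start (x,ẋ)=(0.096800, -0.160900) → end (x,ẋ)=(0.158508, 0.481148)
phase 2: p=0.2467, T=0.554, ωT=1.806095, cosh=3.125465, sinh=2.961170; start (x,ẋ)=(0.158508, 0.481148) → end (x,ẋ)=(0.408090, 0.652434)
phase 3: p=0.6387, T=0.652, ωT=2.125585, cosh=4.248581, sinh=4.129218; start (x,ẋ)=(0.408090, 0.652434) → end (x,ẋ)=(0.485302, -0.332476)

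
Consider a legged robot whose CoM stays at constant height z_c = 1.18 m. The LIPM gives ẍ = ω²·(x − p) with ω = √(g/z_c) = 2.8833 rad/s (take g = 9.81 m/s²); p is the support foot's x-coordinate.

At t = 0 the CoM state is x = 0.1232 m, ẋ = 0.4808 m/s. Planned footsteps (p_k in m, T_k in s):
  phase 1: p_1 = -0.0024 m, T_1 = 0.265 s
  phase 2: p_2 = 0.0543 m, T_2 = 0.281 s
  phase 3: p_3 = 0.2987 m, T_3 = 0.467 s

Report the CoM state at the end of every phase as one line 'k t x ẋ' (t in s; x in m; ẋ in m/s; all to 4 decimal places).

1 0.2650 0.3019 0.9325
2 0.5460 0.6793 1.8994
3 1.0130 2.2602 5.8642

phase 1: p=-0.0024, T=0.265, ωT=0.764075, cosh=1.306386, sinh=0.840621; start (x,ẋ)=(0.123200, 0.480800) → end (x,ẋ)=(0.301858, 0.932535)
phase 2: p=0.0543, T=0.281, ωT=0.810207, cosh=1.346570, sinh=0.901804; start (x,ẋ)=(0.301858, 0.932535) → end (x,ẋ)=(0.679322, 1.899418)
phase 3: p=0.2987, T=0.467, ωT=1.346501, cosh=2.052051, sinh=1.791902; start (x,ẋ)=(0.679322, 1.899418) → end (x,ẋ)=(2.260197, 5.864217)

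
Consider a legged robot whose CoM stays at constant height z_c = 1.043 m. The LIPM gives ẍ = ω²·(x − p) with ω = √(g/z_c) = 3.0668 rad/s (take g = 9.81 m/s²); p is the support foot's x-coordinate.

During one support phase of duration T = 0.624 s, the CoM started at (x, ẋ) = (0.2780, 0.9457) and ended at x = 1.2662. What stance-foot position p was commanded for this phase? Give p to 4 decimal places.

ωT = 3.0668·0.624 = 1.913683; cosh(ωT) = 3.462772, sinh(ωT) = 3.315236
x(T) = p + (x₀−p)·cosh(ωT) + (ẋ₀/ω)·sinh(ωT) ⇒ p·(1 − cosh) = x(T) − x₀·cosh − (ẋ₀/ω)·sinh
numerator   = 1.2662 − (0.2780)·3.462772 − (0.9457/3.0668)·3.315236 = -0.718760
denominator = 1 − 3.462772 = -2.462772
p = -0.718760 / -2.462772 = 0.2919

p = 0.2919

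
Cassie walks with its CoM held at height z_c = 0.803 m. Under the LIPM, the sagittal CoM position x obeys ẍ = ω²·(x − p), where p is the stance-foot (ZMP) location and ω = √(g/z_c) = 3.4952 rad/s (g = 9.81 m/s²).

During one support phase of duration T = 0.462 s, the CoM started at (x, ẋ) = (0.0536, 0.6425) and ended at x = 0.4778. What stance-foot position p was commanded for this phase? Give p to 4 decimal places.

p = 0.0657

ωT = 3.4952·0.462 = 1.614782; cosh(ωT) = 2.612864, sinh(ωT) = 2.413930
x(T) = p + (x₀−p)·cosh(ωT) + (ẋ₀/ω)·sinh(ωT) ⇒ p·(1 − cosh) = x(T) − x₀·cosh − (ẋ₀/ω)·sinh
numerator   = 0.4778 − (0.0536)·2.612864 − (0.6425/3.4952)·2.413930 = -0.105987
denominator = 1 − 2.612864 = -1.612864
p = -0.105987 / -1.612864 = 0.0657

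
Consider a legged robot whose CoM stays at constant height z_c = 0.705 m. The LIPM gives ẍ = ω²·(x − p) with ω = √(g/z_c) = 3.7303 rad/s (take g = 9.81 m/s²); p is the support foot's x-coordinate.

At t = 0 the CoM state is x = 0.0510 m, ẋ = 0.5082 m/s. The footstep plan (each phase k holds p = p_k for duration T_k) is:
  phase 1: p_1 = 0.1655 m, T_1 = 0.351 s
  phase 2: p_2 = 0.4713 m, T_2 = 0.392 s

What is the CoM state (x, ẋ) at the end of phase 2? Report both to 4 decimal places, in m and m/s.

phase 1: p=0.1655, T=0.351, ωT=1.309335, cosh=1.986855, sinh=1.716856; start (x,ẋ)=(0.051000, 0.508200) → end (x,ẋ)=(0.171902, 0.276418)
phase 2: p=0.4713, T=0.392, ωT=1.462278, cosh=2.273743, sinh=2.042035; start (x,ẋ)=(0.171902, 0.276418) → end (x,ẋ)=(-0.058138, -1.652132)

x = -0.0581, ẋ = -1.6521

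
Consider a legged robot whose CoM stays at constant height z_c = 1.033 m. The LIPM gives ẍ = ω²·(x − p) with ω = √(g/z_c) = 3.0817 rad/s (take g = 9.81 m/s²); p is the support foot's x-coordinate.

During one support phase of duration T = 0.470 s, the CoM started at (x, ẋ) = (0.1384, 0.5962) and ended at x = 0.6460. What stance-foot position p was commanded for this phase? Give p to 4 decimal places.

p = 0.0432

ωT = 3.0817·0.470 = 1.448399; cosh(ωT) = 2.245620, sinh(ωT) = 2.010674
x(T) = p + (x₀−p)·cosh(ωT) + (ẋ₀/ω)·sinh(ωT) ⇒ p·(1 − cosh) = x(T) − x₀·cosh − (ẋ₀/ω)·sinh
numerator   = 0.6460 − (0.1384)·2.245620 − (0.5962/3.0817)·2.010674 = -0.053788
denominator = 1 − 2.245620 = -1.245620
p = -0.053788 / -1.245620 = 0.0432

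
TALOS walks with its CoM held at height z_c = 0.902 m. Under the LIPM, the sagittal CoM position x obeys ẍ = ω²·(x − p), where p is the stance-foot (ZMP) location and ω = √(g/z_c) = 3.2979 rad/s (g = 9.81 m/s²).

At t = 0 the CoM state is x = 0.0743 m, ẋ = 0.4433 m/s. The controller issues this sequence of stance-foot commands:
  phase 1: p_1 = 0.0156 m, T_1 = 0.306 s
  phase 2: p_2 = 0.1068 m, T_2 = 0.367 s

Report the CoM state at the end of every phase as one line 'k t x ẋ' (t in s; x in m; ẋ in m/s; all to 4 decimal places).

1 0.3060 0.2667 0.9191
2 0.6730 0.8247 2.4844

phase 1: p=0.0156, T=0.306, ωT=1.009157, cosh=1.553907, sinh=1.189381; start (x,ẋ)=(0.074300, 0.443300) → end (x,ẋ)=(0.266690, 0.919096)
phase 2: p=0.1068, T=0.367, ωT=1.210329, cosh=1.826344, sinh=1.528245; start (x,ẋ)=(0.266690, 0.919096) → end (x,ẋ)=(0.824722, 2.484428)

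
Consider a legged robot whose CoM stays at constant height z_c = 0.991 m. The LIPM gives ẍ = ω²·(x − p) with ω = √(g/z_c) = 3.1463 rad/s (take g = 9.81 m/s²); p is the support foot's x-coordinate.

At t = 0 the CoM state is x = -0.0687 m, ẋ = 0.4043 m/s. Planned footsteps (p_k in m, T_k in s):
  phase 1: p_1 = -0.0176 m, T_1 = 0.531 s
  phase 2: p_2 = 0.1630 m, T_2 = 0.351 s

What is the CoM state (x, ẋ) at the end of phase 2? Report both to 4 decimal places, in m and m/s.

phase 1: p=-0.0176, T=0.531, ωT=1.670685, cosh=2.751964, sinh=2.563846; start (x,ẋ)=(-0.068700, 0.404300) → end (x,ẋ)=(0.171229, 0.700414)
phase 2: p=0.1630, T=0.351, ωT=1.104351, cosh=1.674346, sinh=1.342920; start (x,ẋ)=(0.171229, 0.700414) → end (x,ẋ)=(0.475733, 1.207506)

x = 0.4757, ẋ = 1.2075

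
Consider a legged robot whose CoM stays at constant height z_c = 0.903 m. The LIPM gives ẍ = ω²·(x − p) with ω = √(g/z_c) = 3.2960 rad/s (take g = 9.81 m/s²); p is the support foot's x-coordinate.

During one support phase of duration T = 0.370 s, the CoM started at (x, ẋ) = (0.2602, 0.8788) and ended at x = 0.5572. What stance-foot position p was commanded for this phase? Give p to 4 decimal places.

p = 0.3970

ωT = 3.2960·0.370 = 1.219520; cosh(ωT) = 1.840467, sinh(ωT) = 1.545095
x(T) = p + (x₀−p)·cosh(ωT) + (ẋ₀/ω)·sinh(ωT) ⇒ p·(1 − cosh) = x(T) − x₀·cosh − (ẋ₀/ω)·sinh
numerator   = 0.5572 − (0.2602)·1.840467 − (0.8788/3.2960)·1.545095 = -0.333652
denominator = 1 − 1.840467 = -0.840467
p = -0.333652 / -0.840467 = 0.3970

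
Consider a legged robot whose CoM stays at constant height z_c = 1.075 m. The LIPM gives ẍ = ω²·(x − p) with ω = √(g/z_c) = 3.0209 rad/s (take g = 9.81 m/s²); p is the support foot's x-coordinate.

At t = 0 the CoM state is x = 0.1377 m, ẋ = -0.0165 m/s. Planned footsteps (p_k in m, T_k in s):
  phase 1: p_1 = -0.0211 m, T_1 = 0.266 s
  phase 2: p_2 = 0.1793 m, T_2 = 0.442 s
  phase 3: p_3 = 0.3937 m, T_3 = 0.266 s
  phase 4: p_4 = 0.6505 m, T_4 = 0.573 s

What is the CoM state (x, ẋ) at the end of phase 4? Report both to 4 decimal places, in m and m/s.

phase 1: p=-0.0211, T=0.266, ωT=0.803559, cosh=1.340605, sinh=0.892872; start (x,ẋ)=(0.137700, -0.016500) → end (x,ẋ)=(0.186911, 0.406208)
phase 2: p=0.1793, T=0.442, ωT=1.335238, cosh=2.031998, sinh=1.768902; start (x,ẋ)=(0.186911, 0.406208) → end (x,ẋ)=(0.432623, 0.866085)
phase 3: p=0.3937, T=0.266, ωT=0.803559, cosh=1.340605, sinh=0.892872; start (x,ẋ)=(0.432623, 0.866085) → end (x,ẋ)=(0.701864, 1.266062)
phase 4: p=0.6505, T=0.573, ωT=1.730976, cosh=2.911636, sinh=2.734524; start (x,ẋ)=(0.701864, 1.266062) → end (x,ẋ)=(1.946096, 4.110618)

x = 1.9461, ẋ = 4.1106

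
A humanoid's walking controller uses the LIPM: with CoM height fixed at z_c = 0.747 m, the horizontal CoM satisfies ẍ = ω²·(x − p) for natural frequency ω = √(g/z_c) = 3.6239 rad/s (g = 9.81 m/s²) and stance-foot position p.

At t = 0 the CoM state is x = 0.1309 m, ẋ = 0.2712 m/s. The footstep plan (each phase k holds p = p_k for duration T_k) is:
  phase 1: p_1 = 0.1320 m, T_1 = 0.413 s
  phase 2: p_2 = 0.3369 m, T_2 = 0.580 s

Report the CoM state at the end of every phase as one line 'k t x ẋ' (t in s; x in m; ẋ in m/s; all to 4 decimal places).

1 0.4130 0.2882 0.6276
2 0.9930 0.8325 1.8943

phase 1: p=0.1320, T=0.413, ωT=1.496671, cosh=2.345334, sinh=2.121459; start (x,ẋ)=(0.130900, 0.271200) → end (x,ẋ)=(0.288183, 0.627598)
phase 2: p=0.3369, T=0.580, ωT=2.101862, cosh=4.151809, sinh=4.029580; start (x,ẋ)=(0.288183, 0.627598) → end (x,ẋ)=(0.832490, 1.894258)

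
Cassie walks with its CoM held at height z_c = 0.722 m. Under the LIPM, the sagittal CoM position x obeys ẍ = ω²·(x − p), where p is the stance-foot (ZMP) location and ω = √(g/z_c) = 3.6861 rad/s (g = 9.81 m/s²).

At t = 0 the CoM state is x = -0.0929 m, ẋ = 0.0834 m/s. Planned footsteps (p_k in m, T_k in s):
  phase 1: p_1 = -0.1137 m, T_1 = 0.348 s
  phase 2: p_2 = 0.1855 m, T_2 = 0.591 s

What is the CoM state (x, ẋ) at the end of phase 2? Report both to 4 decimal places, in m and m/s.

phase 1: p=-0.1137, T=0.348, ωT=1.282763, cosh=1.941930, sinh=1.664660; start (x,ẋ)=(-0.092900, 0.083400) → end (x,ẋ)=(-0.035644, 0.289588)
phase 2: p=0.1855, T=0.591, ωT=2.178485, cosh=4.473064, sinh=4.359851; start (x,ẋ)=(-0.035644, 0.289588) → end (x,ẋ)=(-0.461172, -2.258626)

x = -0.4612, ẋ = -2.2586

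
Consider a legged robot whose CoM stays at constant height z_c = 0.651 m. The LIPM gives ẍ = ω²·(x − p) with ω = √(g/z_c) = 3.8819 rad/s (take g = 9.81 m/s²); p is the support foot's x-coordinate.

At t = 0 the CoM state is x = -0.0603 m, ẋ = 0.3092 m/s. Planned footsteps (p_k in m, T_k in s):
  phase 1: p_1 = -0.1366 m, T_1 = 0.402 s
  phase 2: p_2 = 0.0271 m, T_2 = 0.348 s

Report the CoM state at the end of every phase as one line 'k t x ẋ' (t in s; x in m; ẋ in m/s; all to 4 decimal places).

phase 1: p=-0.1366, T=0.402, ωT=1.560524, cosh=2.485670, sinh=2.275644; start (x,ẋ)=(-0.060300, 0.309200) → end (x,ẋ)=(0.234316, 1.442590)
phase 2: p=0.0271, T=0.348, ωT=1.350901, cosh=2.059955, sinh=1.800948; start (x,ẋ)=(0.234316, 1.442590) → end (x,ẋ)=(1.123222, 4.420336)

1 0.4020 0.2343 1.4426
2 0.7500 1.1232 4.4203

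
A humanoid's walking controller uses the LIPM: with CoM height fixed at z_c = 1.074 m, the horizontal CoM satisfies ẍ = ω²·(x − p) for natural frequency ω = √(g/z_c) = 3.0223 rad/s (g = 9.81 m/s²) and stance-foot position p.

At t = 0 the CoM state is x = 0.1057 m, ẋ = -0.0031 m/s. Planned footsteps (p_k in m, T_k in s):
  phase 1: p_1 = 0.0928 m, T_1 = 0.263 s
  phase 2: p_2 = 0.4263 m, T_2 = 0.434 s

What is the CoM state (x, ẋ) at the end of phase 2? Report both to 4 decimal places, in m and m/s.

x = -0.1880, ẋ = -1.5902

phase 1: p=0.0928, T=0.263, ωT=0.794865, cosh=1.332892, sinh=0.881250; start (x,ẋ)=(0.105700, -0.003100) → end (x,ẋ)=(0.109090, 0.030226)
phase 2: p=0.4263, T=0.434, ωT=1.311678, cosh=1.990883, sinh=1.721516; start (x,ẋ)=(0.109090, 0.030226) → end (x,ẋ)=(-0.188010, -1.590245)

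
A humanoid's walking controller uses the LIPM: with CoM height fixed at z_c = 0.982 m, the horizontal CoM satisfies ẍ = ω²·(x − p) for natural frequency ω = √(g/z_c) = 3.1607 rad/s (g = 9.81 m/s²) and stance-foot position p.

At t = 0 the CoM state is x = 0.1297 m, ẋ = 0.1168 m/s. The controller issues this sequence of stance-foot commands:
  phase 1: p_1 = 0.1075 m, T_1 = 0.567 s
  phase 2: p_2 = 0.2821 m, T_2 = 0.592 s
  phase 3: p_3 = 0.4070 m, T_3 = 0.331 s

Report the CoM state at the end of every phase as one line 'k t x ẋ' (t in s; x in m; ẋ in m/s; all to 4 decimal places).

1 0.5670 0.2838 0.5650
2 1.1590 0.8545 1.8955
3 1.4900 1.8709 4.7959

phase 1: p=0.1075, T=0.567, ωT=1.792117, cosh=3.084376, sinh=2.917769; start (x,ẋ)=(0.129700, 0.116800) → end (x,ẋ)=(0.283796, 0.564988)
phase 2: p=0.2821, T=0.592, ωT=1.871134, cosh=3.324805, sinh=3.170856; start (x,ẋ)=(0.283796, 0.564988) → end (x,ẋ)=(0.854542, 1.895471)
phase 3: p=0.4070, T=0.331, ωT=1.046192, cosh=1.599031, sinh=1.247758; start (x,ẋ)=(0.854542, 1.895471) → end (x,ẋ)=(1.870913, 4.795927)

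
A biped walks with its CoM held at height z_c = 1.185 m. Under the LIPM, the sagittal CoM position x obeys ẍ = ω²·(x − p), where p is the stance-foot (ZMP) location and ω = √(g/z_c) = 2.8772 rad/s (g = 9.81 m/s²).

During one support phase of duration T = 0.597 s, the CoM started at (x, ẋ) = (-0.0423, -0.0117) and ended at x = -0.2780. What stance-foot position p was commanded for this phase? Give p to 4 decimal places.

p = 0.0775

ωT = 2.8772·0.597 = 1.717688; cosh(ωT) = 2.875557, sinh(ωT) = 2.696077
x(T) = p + (x₀−p)·cosh(ωT) + (ẋ₀/ω)·sinh(ωT) ⇒ p·(1 − cosh) = x(T) − x₀·cosh − (ẋ₀/ω)·sinh
numerator   = -0.2780 − (-0.0423)·2.875557 − (-0.0117/2.8772)·2.696077 = -0.145400
denominator = 1 − 2.875557 = -1.875557
p = -0.145400 / -1.875557 = 0.0775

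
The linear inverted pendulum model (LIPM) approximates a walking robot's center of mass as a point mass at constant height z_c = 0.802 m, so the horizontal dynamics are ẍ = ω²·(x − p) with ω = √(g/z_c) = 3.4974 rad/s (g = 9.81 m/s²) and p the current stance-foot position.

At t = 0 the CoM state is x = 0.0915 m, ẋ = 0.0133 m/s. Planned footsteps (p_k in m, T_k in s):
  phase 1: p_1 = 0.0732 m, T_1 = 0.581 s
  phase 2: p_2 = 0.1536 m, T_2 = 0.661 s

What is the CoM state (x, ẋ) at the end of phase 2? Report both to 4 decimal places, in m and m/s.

phase 1: p=0.0732, T=0.581, ωT=2.031989, cosh=3.880162, sinh=3.749087; start (x,ẋ)=(0.091500, 0.013300) → end (x,ẋ)=(0.158464, 0.291557)
phase 2: p=0.1536, T=0.661, ωT=2.311781, cosh=5.095736, sinh=4.996651; start (x,ẋ)=(0.158464, 0.291557) → end (x,ẋ)=(0.594926, 1.570698)

x = 0.5949, ẋ = 1.5707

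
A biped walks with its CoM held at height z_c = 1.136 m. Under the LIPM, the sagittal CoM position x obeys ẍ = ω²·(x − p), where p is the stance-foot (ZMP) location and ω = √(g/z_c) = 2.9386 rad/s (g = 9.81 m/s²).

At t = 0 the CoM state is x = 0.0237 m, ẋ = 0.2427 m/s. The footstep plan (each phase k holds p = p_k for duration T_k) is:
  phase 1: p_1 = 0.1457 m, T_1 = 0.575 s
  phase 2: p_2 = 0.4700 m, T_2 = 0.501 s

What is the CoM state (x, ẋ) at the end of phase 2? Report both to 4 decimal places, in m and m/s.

phase 1: p=0.1457, T=0.575, ωT=1.689695, cosh=2.801202, sinh=2.616626; start (x,ẋ)=(0.023700, 0.242700) → end (x,ẋ)=(0.020061, -0.258233)
phase 2: p=0.4700, T=0.501, ωT=1.472239, cosh=2.294197, sinh=2.064785; start (x,ẋ)=(0.020061, -0.258233) → end (x,ẋ)=(-0.743693, -3.322475)

x = -0.7437, ẋ = -3.3225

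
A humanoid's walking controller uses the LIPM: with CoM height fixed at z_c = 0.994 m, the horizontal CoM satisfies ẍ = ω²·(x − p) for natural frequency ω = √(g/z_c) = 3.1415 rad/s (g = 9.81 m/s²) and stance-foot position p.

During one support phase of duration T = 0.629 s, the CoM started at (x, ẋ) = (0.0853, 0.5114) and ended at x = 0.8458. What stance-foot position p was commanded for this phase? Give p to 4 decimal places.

p = 0.0163

ωT = 3.1415·0.629 = 1.976004; cosh(ωT) = 3.676239, sinh(ωT) = 3.537616
x(T) = p + (x₀−p)·cosh(ωT) + (ẋ₀/ω)·sinh(ωT) ⇒ p·(1 − cosh) = x(T) − x₀·cosh − (ẋ₀/ω)·sinh
numerator   = 0.8458 − (0.0853)·3.676239 − (0.5114/3.1415)·3.537616 = -0.043666
denominator = 1 − 3.676239 = -2.676239
p = -0.043666 / -2.676239 = 0.0163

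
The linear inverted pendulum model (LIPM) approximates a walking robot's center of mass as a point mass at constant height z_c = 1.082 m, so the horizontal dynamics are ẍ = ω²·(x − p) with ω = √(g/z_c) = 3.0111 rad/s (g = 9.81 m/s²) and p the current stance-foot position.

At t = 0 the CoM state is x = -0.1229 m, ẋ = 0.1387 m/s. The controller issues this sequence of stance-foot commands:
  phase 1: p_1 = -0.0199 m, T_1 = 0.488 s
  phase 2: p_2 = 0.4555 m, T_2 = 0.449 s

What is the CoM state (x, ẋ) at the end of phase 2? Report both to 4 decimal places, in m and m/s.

x = -1.0074, ẋ = -4.0080

phase 1: p=-0.0199, T=0.488, ωT=1.469417, cosh=2.288380, sinh=2.058320; start (x,ẋ)=(-0.122900, 0.138700) → end (x,ẋ)=(-0.160791, -0.320976)
phase 2: p=0.4555, T=0.449, ωT=1.351984, cosh=2.061906, sinh=1.803180; start (x,ẋ)=(-0.160791, -0.320976) → end (x,ẋ)=(-1.007449, -4.008007)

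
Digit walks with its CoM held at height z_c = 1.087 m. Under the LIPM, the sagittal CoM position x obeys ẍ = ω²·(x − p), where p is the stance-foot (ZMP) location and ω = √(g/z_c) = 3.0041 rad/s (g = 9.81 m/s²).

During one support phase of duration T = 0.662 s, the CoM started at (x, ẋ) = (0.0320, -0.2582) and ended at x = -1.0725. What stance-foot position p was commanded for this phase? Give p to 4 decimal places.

p = 0.3246

ωT = 3.0041·0.662 = 1.988714; cosh(ωT) = 3.721502, sinh(ωT) = 3.584631
x(T) = p + (x₀−p)·cosh(ωT) + (ẋ₀/ω)·sinh(ωT) ⇒ p·(1 − cosh) = x(T) − x₀·cosh − (ẋ₀/ω)·sinh
numerator   = -1.0725 − (0.0320)·3.721502 − (-0.2582/3.0041)·3.584631 = -0.883492
denominator = 1 − 3.721502 = -2.721502
p = -0.883492 / -2.721502 = 0.3246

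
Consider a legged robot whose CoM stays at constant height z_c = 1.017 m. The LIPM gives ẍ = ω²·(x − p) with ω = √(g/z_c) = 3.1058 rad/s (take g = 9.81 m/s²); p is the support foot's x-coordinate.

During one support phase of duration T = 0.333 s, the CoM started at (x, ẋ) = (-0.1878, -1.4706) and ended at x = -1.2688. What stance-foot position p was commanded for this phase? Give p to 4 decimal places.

ωT = 3.1058·0.333 = 1.034231; cosh(ωT) = 1.584221, sinh(ωT) = 1.228722
x(T) = p + (x₀−p)·cosh(ωT) + (ẋ₀/ω)·sinh(ωT) ⇒ p·(1 − cosh) = x(T) − x₀·cosh − (ẋ₀/ω)·sinh
numerator   = -1.2688 − (-0.1878)·1.584221 − (-1.4706/3.1058)·1.228722 = -0.389482
denominator = 1 − 1.584221 = -0.584221
p = -0.389482 / -0.584221 = 0.6667

p = 0.6667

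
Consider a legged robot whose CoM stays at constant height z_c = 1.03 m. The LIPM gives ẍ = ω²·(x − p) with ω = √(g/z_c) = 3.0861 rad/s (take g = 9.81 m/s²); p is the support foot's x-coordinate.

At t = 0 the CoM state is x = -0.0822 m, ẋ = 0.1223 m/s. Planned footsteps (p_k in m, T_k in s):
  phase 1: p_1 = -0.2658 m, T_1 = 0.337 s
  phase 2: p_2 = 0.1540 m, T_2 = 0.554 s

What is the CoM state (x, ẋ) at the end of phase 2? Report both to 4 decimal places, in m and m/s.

phase 1: p=-0.2658, T=0.337, ωT=1.040016, cosh=1.591355, sinh=1.237906; start (x,ẋ)=(-0.082200, 0.122300) → end (x,ẋ)=(0.075430, 0.896030)
phase 2: p=0.1540, T=0.554, ωT=1.709699, cosh=2.854110, sinh=2.673190; start (x,ẋ)=(0.075430, 0.896030) → end (x,ẋ)=(0.705897, 1.909189)

x = 0.7059, ẋ = 1.9092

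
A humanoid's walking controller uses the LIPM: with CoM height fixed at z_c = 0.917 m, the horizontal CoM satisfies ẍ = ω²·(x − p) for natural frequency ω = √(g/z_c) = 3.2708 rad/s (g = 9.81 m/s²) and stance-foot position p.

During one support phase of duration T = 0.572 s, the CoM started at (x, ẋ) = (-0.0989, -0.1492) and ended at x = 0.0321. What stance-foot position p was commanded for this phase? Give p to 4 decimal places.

ωT = 3.2708·0.572 = 1.870898; cosh(ωT) = 3.324054, sinh(ωT) = 3.170069
x(T) = p + (x₀−p)·cosh(ωT) + (ẋ₀/ω)·sinh(ωT) ⇒ p·(1 − cosh) = x(T) − x₀·cosh − (ẋ₀/ω)·sinh
numerator   = 0.0321 − (-0.0989)·3.324054 − (-0.1492/3.2708)·3.170069 = 0.505454
denominator = 1 − 3.324054 = -2.324054
p = 0.505454 / -2.324054 = -0.2175

p = -0.2175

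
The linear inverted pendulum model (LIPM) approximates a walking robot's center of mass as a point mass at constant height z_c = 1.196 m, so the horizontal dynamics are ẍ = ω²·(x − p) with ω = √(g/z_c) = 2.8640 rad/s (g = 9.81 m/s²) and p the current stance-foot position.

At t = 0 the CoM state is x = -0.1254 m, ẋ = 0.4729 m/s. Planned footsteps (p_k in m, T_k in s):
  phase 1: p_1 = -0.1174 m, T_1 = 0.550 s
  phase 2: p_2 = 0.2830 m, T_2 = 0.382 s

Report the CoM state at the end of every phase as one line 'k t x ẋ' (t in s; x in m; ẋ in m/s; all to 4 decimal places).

1 0.5500 0.2443 1.1384
2 0.9320 0.7456 1.7434

phase 1: p=-0.1174, T=0.550, ωT=1.575200, cosh=2.519337, sinh=2.312371; start (x,ẋ)=(-0.125400, 0.472900) → end (x,ẋ)=(0.244261, 1.138413)
phase 2: p=0.2830, T=0.382, ωT=1.094048, cosh=1.660598, sinh=1.325740; start (x,ẋ)=(0.244261, 1.138413) → end (x,ẋ)=(0.745639, 1.743359)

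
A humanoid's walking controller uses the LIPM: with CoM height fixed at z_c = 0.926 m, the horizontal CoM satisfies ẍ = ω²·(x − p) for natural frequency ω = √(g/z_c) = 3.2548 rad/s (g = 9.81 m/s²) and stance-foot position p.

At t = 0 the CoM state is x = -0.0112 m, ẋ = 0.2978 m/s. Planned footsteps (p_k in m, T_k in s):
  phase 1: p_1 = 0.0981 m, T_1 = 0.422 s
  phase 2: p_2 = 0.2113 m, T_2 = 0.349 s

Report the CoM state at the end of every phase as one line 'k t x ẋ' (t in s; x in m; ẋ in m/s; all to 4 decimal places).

1 0.4220 0.0375 -0.0317
2 0.7710 -0.1008 -0.8443

phase 1: p=0.0981, T=0.422, ωT=1.373526, cosh=2.101231, sinh=1.848018; start (x,ẋ)=(-0.011200, 0.297800) → end (x,ẋ)=(0.037521, -0.031685)
phase 2: p=0.2113, T=0.349, ωT=1.135925, cosh=1.717589, sinh=1.396464; start (x,ẋ)=(0.037521, -0.031685) → end (x,ẋ)=(-0.100775, -0.844284)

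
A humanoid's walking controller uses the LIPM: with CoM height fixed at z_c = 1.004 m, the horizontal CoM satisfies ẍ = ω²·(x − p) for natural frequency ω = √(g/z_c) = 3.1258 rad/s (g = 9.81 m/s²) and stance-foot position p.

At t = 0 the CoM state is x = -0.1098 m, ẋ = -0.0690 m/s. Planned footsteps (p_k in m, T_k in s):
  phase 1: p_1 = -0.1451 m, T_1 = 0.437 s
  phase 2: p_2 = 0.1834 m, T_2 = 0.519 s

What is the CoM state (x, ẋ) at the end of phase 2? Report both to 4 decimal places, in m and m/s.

x = -0.5482, ẋ = -2.0931

phase 1: p=-0.1451, T=0.437, ωT=1.365975, cosh=2.087337, sinh=1.832205; start (x,ẋ)=(-0.109800, -0.069000) → end (x,ẋ)=(-0.111862, 0.058141)
phase 2: p=0.1834, T=0.519, ωT=1.622290, cosh=2.631061, sinh=2.433615; start (x,ẋ)=(-0.111862, 0.058141) → end (x,ẋ)=(-0.548186, -2.093083)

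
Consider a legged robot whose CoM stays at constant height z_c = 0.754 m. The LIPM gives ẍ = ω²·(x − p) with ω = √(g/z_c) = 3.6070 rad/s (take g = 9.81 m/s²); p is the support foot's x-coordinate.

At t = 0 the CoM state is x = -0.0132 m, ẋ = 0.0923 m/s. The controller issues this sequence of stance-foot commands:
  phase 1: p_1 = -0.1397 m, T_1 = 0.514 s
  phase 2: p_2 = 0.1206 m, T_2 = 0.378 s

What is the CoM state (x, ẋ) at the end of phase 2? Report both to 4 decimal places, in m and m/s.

phase 1: p=-0.1397, T=0.514, ωT=1.853998, cosh=3.270953, sinh=3.114344; start (x,ẋ)=(-0.013200, 0.092300) → end (x,ẋ)=(0.353769, 1.722939)
phase 2: p=0.1206, T=0.378, ωT=1.363446, cosh=2.082710, sinh=1.826932; start (x,ẋ)=(0.353769, 1.722939) → end (x,ẋ)=(1.478886, 5.124906)

x = 1.4789, ẋ = 5.1249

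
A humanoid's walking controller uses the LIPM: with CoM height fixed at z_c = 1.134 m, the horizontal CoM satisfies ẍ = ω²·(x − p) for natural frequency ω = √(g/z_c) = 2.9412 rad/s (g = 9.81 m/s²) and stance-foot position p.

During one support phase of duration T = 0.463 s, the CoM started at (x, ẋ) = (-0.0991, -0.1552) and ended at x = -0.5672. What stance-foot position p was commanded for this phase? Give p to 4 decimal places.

ωT = 2.9412·0.463 = 1.361776; cosh(ωT) = 2.079661, sinh(ωT) = 1.823456
x(T) = p + (x₀−p)·cosh(ωT) + (ẋ₀/ω)·sinh(ωT) ⇒ p·(1 − cosh) = x(T) − x₀·cosh − (ẋ₀/ω)·sinh
numerator   = -0.5672 − (-0.0991)·2.079661 − (-0.1552/2.9412)·1.823456 = -0.264886
denominator = 1 − 2.079661 = -1.079661
p = -0.264886 / -1.079661 = 0.2453

p = 0.2453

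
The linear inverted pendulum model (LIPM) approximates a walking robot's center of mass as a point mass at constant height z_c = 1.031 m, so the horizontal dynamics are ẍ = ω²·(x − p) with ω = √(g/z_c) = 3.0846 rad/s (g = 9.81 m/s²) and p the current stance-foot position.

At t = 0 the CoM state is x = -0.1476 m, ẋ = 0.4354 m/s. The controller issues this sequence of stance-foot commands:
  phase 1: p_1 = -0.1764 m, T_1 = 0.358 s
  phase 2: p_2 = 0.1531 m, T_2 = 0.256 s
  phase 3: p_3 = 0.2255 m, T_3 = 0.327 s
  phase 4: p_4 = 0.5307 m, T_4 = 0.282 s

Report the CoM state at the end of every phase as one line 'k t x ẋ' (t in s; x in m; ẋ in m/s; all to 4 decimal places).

phase 1: p=-0.1764, T=0.358, ωT=1.104287, cosh=1.674260, sinh=1.342812; start (x,ẋ)=(-0.147600, 0.435400) → end (x,ẋ)=(0.061360, 0.848263)
phase 2: p=0.1531, T=0.256, ωT=0.789658, cosh=1.328321, sinh=0.874321; start (x,ẋ)=(0.061360, 0.848263) → end (x,ẋ)=(0.271678, 0.879351)
phase 3: p=0.2255, T=0.327, ωT=1.008664, cosh=1.553321, sinh=1.188615; start (x,ẋ)=(0.271678, 0.879351) → end (x,ẋ)=(0.636077, 1.535222)
phase 4: p=0.5307, T=0.282, ωT=0.869857, cosh=1.402791, sinh=0.983779; start (x,ẋ)=(0.636077, 1.535222) → end (x,ẋ)=(1.168154, 2.473369)

1 0.3580 0.0614 0.8483
2 0.6140 0.2717 0.8794
3 0.9410 0.6361 1.5352
4 1.2230 1.1682 2.4734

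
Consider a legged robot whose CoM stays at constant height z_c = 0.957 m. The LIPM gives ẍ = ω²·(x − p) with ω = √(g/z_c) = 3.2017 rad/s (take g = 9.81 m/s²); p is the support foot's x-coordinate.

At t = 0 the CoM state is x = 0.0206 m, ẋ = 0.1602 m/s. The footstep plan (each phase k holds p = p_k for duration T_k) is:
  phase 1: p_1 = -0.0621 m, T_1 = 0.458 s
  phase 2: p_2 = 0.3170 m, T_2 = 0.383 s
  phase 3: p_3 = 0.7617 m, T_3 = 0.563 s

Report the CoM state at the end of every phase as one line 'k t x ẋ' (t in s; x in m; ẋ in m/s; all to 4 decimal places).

phase 1: p=-0.0621, T=0.458, ωT=1.466379, cosh=2.282136, sinh=2.051377; start (x,ẋ)=(0.020600, 0.160200) → end (x,ẋ)=(0.229275, 0.908763)
phase 2: p=0.3170, T=0.383, ωT=1.226251, cosh=1.850909, sinh=1.557519; start (x,ẋ)=(0.229275, 0.908763) → end (x,ẋ)=(0.596712, 1.244580)
phase 3: p=0.7617, T=0.563, ωT=1.802557, cosh=3.115007, sinh=2.950130; start (x,ẋ)=(0.596712, 1.244580) → end (x,ẋ)=(1.394549, 2.318490)

1 0.4580 0.2293 0.9088
2 0.8410 0.5967 1.2446
3 1.4040 1.3945 2.3185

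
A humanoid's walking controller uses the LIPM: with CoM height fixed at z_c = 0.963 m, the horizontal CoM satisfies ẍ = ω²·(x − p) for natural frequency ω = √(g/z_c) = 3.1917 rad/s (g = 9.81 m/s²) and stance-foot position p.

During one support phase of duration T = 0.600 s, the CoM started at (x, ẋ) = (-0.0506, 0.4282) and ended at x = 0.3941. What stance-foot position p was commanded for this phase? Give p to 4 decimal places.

ωT = 3.1917·0.600 = 1.915020; cosh(ωT) = 3.467207, sinh(ωT) = 3.319868
x(T) = p + (x₀−p)·cosh(ωT) + (ẋ₀/ω)·sinh(ωT) ⇒ p·(1 − cosh) = x(T) − x₀·cosh − (ẋ₀/ω)·sinh
numerator   = 0.3941 − (-0.0506)·3.467207 − (0.4282/3.1917)·3.319868 = 0.124146
denominator = 1 − 3.467207 = -2.467207
p = 0.124146 / -2.467207 = -0.0503

p = -0.0503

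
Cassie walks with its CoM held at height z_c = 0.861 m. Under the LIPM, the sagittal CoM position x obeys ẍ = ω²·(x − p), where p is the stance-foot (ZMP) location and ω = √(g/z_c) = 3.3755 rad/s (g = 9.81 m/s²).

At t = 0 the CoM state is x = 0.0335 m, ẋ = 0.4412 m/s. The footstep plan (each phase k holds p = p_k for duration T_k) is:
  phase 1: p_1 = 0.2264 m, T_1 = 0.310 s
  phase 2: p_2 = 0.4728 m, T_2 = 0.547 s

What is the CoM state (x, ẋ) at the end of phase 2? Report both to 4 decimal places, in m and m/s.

x = -0.8974, ẋ = -4.4334

phase 1: p=0.2264, T=0.310, ωT=1.046405, cosh=1.599297, sinh=1.248099; start (x,ẋ)=(0.033500, 0.441200) → end (x,ẋ)=(0.081030, -0.107070)
phase 2: p=0.4728, T=0.547, ωT=1.846399, cosh=3.247380, sinh=3.089576; start (x,ẋ)=(0.081030, -0.107070) → end (x,ẋ)=(-0.897425, -4.433409)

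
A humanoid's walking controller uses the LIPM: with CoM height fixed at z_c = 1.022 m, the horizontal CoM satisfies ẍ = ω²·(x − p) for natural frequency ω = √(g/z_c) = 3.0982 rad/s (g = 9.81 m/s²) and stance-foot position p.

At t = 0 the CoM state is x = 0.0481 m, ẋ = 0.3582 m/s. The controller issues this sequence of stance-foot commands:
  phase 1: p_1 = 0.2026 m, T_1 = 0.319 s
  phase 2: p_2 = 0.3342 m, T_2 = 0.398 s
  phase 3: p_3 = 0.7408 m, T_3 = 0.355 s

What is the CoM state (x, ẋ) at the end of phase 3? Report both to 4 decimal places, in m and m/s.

x = -1.1655, ẋ = -5.4171

phase 1: p=0.2026, T=0.319, ωT=0.988326, cosh=1.529466, sinh=1.157267; start (x,ẋ)=(0.048100, 0.358200) → end (x,ẋ)=(0.100095, -0.006096)
phase 2: p=0.3342, T=0.398, ωT=1.233084, cosh=1.861594, sinh=1.570201; start (x,ẋ)=(0.100095, -0.006096) → end (x,ẋ)=(-0.104697, -1.150220)
phase 3: p=0.7408, T=0.355, ωT=1.099861, cosh=1.668333, sinh=1.335416; start (x,ẋ)=(-0.104697, -1.150220) → end (x,ẋ)=(-1.165550, -5.417097)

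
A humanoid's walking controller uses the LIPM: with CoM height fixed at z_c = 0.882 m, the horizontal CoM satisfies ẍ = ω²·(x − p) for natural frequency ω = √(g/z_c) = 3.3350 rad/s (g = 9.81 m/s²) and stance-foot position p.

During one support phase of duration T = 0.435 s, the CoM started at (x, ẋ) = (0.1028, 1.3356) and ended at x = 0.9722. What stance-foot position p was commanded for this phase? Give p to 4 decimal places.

p = 0.0532

ωT = 3.3350·0.435 = 1.450725; cosh(ωT) = 2.250303, sinh(ωT) = 2.015903
x(T) = p + (x₀−p)·cosh(ωT) + (ẋ₀/ω)·sinh(ωT) ⇒ p·(1 − cosh) = x(T) − x₀·cosh − (ẋ₀/ω)·sinh
numerator   = 0.9722 − (0.1028)·2.250303 − (1.3356/3.3350)·2.015903 = -0.066460
denominator = 1 − 2.250303 = -1.250303
p = -0.066460 / -1.250303 = 0.0532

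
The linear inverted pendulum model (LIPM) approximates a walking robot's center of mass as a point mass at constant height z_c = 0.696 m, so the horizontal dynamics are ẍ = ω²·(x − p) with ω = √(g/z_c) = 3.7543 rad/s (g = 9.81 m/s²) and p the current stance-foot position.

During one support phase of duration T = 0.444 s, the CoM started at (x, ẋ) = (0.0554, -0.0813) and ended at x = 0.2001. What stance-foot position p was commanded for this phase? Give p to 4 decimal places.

p = -0.0594

ωT = 3.7543·0.444 = 1.666909; cosh(ωT) = 2.742302, sinh(ωT) = 2.553472
x(T) = p + (x₀−p)·cosh(ωT) + (ẋ₀/ω)·sinh(ωT) ⇒ p·(1 − cosh) = x(T) − x₀·cosh − (ẋ₀/ω)·sinh
numerator   = 0.2001 − (0.0554)·2.742302 − (-0.0813/3.7543)·2.553472 = 0.103472
denominator = 1 − 2.742302 = -1.742302
p = 0.103472 / -1.742302 = -0.0594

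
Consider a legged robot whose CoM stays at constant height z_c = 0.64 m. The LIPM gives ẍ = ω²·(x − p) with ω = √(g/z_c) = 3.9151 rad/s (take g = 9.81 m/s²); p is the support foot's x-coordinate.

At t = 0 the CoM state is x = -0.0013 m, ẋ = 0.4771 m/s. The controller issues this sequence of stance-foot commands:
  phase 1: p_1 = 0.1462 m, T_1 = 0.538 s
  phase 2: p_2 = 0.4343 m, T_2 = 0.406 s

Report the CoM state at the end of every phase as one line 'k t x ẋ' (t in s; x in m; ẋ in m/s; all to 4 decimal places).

phase 1: p=0.1462, T=0.538, ωT=2.106324, cosh=4.169830, sinh=4.048145; start (x,ẋ)=(-0.001300, 0.477100) → end (x,ẋ)=(0.024463, -0.348286)
phase 2: p=0.4343, T=0.406, ωT=1.589531, cosh=2.552735, sinh=2.348713; start (x,ẋ)=(0.024463, -0.348286) → end (x,ẋ)=(-0.820845, -4.657714)

1 0.5380 0.0245 -0.3483
2 0.9440 -0.8208 -4.6577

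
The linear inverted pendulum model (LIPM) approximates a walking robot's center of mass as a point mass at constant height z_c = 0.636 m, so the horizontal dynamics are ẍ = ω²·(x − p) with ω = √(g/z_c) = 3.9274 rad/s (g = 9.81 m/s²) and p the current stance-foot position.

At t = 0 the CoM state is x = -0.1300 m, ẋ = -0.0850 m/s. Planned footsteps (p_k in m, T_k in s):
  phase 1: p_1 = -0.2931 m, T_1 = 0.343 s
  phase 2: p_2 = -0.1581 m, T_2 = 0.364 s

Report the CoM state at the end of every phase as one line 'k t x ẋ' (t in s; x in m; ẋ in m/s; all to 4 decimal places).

1 0.3430 0.0030 0.9741
2 0.7070 0.6858 3.3962

phase 1: p=-0.2931, T=0.343, ωT=1.347098, cosh=2.053121, sinh=1.793127; start (x,ẋ)=(-0.130000, -0.085000) → end (x,ẋ)=(0.002956, 0.974088)
phase 2: p=-0.1581, T=0.364, ωT=1.429574, cosh=2.208164, sinh=1.968753; start (x,ẋ)=(0.002956, 0.974088) → end (x,ẋ)=(0.685835, 3.396243)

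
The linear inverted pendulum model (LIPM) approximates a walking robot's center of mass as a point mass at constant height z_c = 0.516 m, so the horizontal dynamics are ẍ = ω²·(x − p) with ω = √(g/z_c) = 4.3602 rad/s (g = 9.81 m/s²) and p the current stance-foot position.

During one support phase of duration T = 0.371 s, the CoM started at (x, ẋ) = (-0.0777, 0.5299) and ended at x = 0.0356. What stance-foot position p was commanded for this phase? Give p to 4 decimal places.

p = 0.0340

ωT = 4.3602·0.371 = 1.617634; cosh(ωT) = 2.619759, sinh(ωT) = 2.421391
x(T) = p + (x₀−p)·cosh(ωT) + (ẋ₀/ω)·sinh(ωT) ⇒ p·(1 − cosh) = x(T) − x₀·cosh − (ẋ₀/ω)·sinh
numerator   = 0.0356 − (-0.0777)·2.619759 − (0.5299/4.3602)·2.421391 = -0.055119
denominator = 1 − 2.619759 = -1.619759
p = -0.055119 / -1.619759 = 0.0340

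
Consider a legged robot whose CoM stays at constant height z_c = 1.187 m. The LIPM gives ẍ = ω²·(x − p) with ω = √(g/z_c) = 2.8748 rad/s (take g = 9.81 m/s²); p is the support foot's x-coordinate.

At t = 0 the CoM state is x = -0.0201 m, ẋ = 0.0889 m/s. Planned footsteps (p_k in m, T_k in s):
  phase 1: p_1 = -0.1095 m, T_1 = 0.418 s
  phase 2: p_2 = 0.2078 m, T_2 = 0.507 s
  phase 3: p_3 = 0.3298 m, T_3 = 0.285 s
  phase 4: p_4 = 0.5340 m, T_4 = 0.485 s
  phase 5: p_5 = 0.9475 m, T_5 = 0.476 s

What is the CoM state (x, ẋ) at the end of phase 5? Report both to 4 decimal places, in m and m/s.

phase 1: p=-0.1095, T=0.418, ωT=1.201666, cosh=1.813173, sinh=1.512481; start (x,ẋ)=(-0.020100, 0.088900) → end (x,ẋ)=(0.099369, 0.549909)
phase 2: p=0.2078, T=0.507, ωT=1.457524, cosh=2.264061, sinh=2.031249; start (x,ẋ)=(0.099369, 0.549909) → end (x,ẋ)=(0.350856, 0.611856)
phase 3: p=0.3298, T=0.285, ωT=0.819318, cosh=1.354842, sinh=0.914110; start (x,ẋ)=(0.350856, 0.611856) → end (x,ẋ)=(0.552882, 0.884302)
phase 4: p=0.5340, T=0.485, ωT=1.394278, cosh=2.140037, sinh=1.892025; start (x,ẋ)=(0.552882, 0.884302) → end (x,ẋ)=(1.156404, 1.995142)
phase 5: p=0.9475, T=0.476, ωT=1.368405, cosh=2.091795, sinh=1.837283; start (x,ẋ)=(1.156404, 1.995142) → end (x,ẋ)=(2.659578, 5.276821)

x = 2.6596, ẋ = 5.2768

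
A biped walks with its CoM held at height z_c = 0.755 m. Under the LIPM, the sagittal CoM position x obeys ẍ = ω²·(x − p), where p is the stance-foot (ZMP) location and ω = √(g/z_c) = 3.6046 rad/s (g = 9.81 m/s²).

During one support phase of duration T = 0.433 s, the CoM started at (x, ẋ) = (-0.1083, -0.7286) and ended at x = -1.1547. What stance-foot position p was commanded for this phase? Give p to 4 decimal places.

ωT = 3.6046·0.433 = 1.560792; cosh(ωT) = 2.486280, sinh(ωT) = 2.276311
x(T) = p + (x₀−p)·cosh(ωT) + (ẋ₀/ω)·sinh(ωT) ⇒ p·(1 − cosh) = x(T) − x₀·cosh − (ẋ₀/ω)·sinh
numerator   = -1.1547 − (-0.1083)·2.486280 − (-0.7286/3.6046)·2.276311 = -0.425324
denominator = 1 − 2.486280 = -1.486280
p = -0.425324 / -1.486280 = 0.2862

p = 0.2862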